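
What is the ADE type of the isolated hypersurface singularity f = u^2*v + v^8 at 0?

The Hessian of f at 0 is [[0, 0], [0, 0]] with rank 0, so corank 2. A Groebner basis of the Jacobian ideal J(f) in C{u,v} is {u^2/8 + v^7, u^3, u*v}; counting standard monomials gives mu = 9. Corank 2; j^3 = u^2*v has shape L^2 M (L != M), so D-series; mu = 9 gives D_9.

D_{9}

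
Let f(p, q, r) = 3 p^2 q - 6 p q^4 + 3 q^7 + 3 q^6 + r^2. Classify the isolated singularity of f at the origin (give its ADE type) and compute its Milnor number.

The Hessian of f at 0 has rank 1. Corank 2; j^3 = 3*p^2*q has shape L^2 M (L != M), so D-series; mu = 7 gives D_7.

Type D_7, Milnor number mu = 7.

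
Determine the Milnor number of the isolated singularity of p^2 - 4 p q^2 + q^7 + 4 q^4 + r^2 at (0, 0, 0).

6

The Hessian of f at 0 has rank 2. Corank 1: A-series; mu = 6 gives A_6.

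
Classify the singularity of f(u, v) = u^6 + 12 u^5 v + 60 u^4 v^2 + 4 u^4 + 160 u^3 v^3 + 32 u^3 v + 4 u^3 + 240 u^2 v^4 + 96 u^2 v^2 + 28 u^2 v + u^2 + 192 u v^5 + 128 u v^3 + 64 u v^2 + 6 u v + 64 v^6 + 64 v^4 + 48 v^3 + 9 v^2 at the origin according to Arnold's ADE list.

A_{5}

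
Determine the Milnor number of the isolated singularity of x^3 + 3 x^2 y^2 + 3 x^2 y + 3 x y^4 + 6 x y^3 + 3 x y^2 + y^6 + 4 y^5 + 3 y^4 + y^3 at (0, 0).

8

The Hessian of f at 0 has rank 0. Corank 2; j^3 = (x + y)^3 is a perfect cube, so E-series; the 5-jet and mu = 8 give E_8.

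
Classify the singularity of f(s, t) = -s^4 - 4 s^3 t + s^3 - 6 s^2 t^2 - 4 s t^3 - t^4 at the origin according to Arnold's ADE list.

The Hessian of f at 0 is [[0, 0], [0, 0]] with rank 0, so corank 2. A Groebner basis of the Jacobian ideal J(f) in C{s,t} is {t^4, s*t^2 + t^3/3, s^2}; counting standard monomials gives mu = 6. Corank 2; j^3 = s^3 is a perfect cube, so E-series; the 4-jet and mu = 6 give E_6.

E6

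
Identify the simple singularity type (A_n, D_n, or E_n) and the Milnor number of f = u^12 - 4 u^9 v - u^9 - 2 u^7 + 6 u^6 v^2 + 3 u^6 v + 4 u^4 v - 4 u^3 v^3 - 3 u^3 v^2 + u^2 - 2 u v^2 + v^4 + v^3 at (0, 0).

Type A_2, Milnor number mu = 2.

The Hessian of f at 0 has rank 1. Corank 1: A-series; mu = 2 gives A_2.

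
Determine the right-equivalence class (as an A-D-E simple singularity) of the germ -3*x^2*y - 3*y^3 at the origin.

D_{4}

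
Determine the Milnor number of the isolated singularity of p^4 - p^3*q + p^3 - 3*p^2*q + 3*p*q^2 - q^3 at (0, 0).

The Hessian of f at 0 is [[0, 0], [0, 0]] with rank 0, so corank 2. A Groebner basis of the Jacobian ideal J(f) in C{p,q} is {3*p^2 - 6*p*q + q^4 + q^3 + 3*q^2, p^3 + 3*p^2 - 6*p*q + 3*q^2, p^2*q + 3*p^2 - 6*p*q + 3*q^2, 2*p^2 + p*q^2 - 4*p*q - q^3/3 + 2*q^2}; counting standard monomials gives mu = 7. Corank 2; j^3 = (p - q)^3 is a perfect cube, so E-series; the 4-jet and mu = 7 give E_7.

7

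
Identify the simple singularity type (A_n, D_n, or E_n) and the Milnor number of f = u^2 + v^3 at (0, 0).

Type A_{2}, Milnor number mu = 2.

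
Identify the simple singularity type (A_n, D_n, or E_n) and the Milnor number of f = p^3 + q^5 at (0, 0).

Type E_{8}, Milnor number mu = 8.

The Hessian of f at 0 has rank 0. Corank 2; j^3 = p^3 is a perfect cube, so E-series; the 5-jet and mu = 8 give E_8.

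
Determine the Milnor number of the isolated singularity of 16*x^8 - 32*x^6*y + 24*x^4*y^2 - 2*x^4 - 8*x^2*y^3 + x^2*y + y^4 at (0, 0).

The Hessian of f at 0 has rank 0. Corank 2; j^3 = x^2*y has shape L^2 M (L != M), so D-series; mu = 5 gives D_5.

5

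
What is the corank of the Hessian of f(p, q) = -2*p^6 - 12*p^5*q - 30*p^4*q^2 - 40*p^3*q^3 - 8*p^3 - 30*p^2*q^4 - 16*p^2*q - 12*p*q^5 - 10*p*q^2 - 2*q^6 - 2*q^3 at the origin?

2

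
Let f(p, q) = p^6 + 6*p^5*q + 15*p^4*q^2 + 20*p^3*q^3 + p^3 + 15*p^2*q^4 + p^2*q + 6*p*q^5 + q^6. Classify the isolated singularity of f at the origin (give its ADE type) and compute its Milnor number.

The Hessian of f at 0 has rank 0. Corank 2; j^3 = p^2*(p + q) has shape L^2 M (L != M), so D-series; mu = 7 gives D_7.

Type D_7, Milnor number mu = 7.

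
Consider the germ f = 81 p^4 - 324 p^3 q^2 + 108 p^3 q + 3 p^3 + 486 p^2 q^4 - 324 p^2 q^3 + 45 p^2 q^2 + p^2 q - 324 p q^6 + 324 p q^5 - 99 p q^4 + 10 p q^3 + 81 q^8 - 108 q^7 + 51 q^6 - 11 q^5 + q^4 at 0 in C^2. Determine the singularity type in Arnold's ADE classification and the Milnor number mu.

The Hessian of f at 0 is [[0, 0], [0, 0]] with rank 0, so corank 2. A Groebner basis of the Jacobian ideal J(f) in C{p,q} is {p*q^2, -p*q/13 + q^3, p^2 + 4*p*q/13}; counting standard monomials gives mu = 5. Corank 2; j^3 = p^2*(3*p + q) has shape L^2 M (L != M), so D-series; mu = 5 gives D_5.

Type D5, Milnor number mu = 5.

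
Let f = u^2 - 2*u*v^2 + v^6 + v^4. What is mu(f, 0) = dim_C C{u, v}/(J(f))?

5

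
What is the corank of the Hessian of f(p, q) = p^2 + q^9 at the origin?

The Hessian at 0 is [[2, 0], [0, 0]] of rank 1; hence corank 1.

1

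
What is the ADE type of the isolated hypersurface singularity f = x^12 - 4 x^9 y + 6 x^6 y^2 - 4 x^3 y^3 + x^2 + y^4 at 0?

A_3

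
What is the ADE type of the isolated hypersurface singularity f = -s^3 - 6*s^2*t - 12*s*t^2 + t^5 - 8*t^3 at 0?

E_8

The Hessian of f at 0 is [[0, 0], [0, 0]] with rank 0, so corank 2. A Groebner basis of the Jacobian ideal J(f) in C{s,t} is {t^4, s^2 + 4*s*t + 4*t^2}; counting standard monomials gives mu = 8. Corank 2; j^3 = -(s + 2*t)^3 is a perfect cube, so E-series; the 5-jet and mu = 8 give E_8.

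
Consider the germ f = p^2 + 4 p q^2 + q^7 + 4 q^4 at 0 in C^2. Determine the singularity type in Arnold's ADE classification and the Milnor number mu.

Type A_6, Milnor number mu = 6.

The Hessian of f at 0 is [[2, 0], [0, 0]] with rank 1, so corank 1. A Groebner basis of the Jacobian ideal J(f) in C{p,q} is {p^3, p/2 + q^2}; counting standard monomials gives mu = 6. Corank 1: A-series; mu = 6 gives A_6.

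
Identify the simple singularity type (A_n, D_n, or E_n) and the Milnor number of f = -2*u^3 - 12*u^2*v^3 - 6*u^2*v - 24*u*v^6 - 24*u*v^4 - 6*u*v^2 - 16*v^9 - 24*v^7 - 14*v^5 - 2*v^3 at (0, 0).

Type E_8, Milnor number mu = 8.

The Hessian of f at 0 is [[0, 0], [0, 0]] with rank 0, so corank 2. A Groebner basis of the Jacobian ideal J(f) in C{u,v} is {u^2/4 + u*v^3 + u*v/2 + v^2/4, v^4, u^3 - 3*u*v^2 - 2*v^3, u^2*v + 2*u*v^2 + v^3}; counting standard monomials gives mu = 8. Corank 2; j^3 = -2*(u + v)^3 is a perfect cube, so E-series; the 5-jet and mu = 8 give E_8.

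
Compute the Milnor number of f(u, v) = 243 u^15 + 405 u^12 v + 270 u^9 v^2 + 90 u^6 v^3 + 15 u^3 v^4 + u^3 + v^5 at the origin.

The Hessian of f at 0 has rank 0. Corank 2; j^3 = u^3 is a perfect cube, so E-series; the 5-jet and mu = 8 give E_8.

8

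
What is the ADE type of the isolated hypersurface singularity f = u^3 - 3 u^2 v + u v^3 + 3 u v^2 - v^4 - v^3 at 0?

E_{7}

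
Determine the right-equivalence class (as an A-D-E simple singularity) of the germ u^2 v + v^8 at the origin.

The Hessian of f at 0 is [[0, 0], [0, 0]] with rank 0, so corank 2. A Groebner basis of the Jacobian ideal J(f) in C{u,v} is {u^2/8 + v^7, u^3, u*v}; counting standard monomials gives mu = 9. Corank 2; j^3 = u^2*v has shape L^2 M (L != M), so D-series; mu = 9 gives D_9.

D_9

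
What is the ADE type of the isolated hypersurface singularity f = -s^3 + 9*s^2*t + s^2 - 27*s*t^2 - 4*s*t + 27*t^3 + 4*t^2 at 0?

A_{2}

The Hessian of f at 0 has rank 1. Corank 1: A-series; mu = 2 gives A_2.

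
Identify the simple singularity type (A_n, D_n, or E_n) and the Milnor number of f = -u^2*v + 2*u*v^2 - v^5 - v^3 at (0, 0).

Type D_{6}, Milnor number mu = 6.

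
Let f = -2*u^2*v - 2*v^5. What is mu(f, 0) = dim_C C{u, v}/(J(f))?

6

The Hessian of f at 0 has rank 0. Corank 2; j^3 = -2*u^2*v has shape L^2 M (L != M), so D-series; mu = 6 gives D_6.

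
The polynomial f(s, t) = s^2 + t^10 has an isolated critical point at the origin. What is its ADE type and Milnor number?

Type A9, Milnor number mu = 9.

The Hessian of f at 0 has rank 1. Corank 1: A-series; mu = 9 gives A_9.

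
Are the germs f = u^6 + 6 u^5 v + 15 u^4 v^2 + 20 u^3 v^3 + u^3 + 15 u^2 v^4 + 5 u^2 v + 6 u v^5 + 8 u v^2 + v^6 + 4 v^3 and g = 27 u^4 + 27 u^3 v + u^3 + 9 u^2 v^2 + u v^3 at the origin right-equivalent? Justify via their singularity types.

The Hessian of f at 0 has rank 0. Corank 2; j^3 = (u + v)*(u + 2*v)^2 has shape L^2 M (L != M), so D-series; mu = 7 gives D_7. The Hessian of g at 0 has rank 0. Corank 2; j^3 = u^3 is a perfect cube, so E-series; the 4-jet and mu = 7 give E_7. f is D_7 but g is E_7, hence not right-equivalent.

No.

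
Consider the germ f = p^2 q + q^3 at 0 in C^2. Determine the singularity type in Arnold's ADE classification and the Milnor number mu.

Type D_4, Milnor number mu = 4.

The Hessian of f at 0 has rank 0. Corank 2; j^3 = q*(p^2 + q^2) splits into three distinct lines over C (the quadratic factor has nonzero discriminant), so D_4.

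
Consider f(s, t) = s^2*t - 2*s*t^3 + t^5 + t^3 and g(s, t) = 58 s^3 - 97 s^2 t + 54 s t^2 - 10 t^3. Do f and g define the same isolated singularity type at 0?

Yes.

The Hessian of f at 0 has rank 0. Corank 2; j^3 = t*(s^2 + t^2) splits into three distinct lines over C (the quadratic factor has nonzero discriminant), so D_4. The Hessian of g at 0 has rank 0. Corank 2; j^3 = (2*s - t)*(29*s^2 - 34*s*t + 10*t^2) splits into three distinct lines over C (the quadratic factor has nonzero discriminant), so D_4. Both have type D_4, hence right-equivalent.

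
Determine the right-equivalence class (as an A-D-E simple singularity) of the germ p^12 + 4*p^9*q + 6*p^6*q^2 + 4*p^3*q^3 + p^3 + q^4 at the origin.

The Hessian of f at 0 is [[0, 0], [0, 0]] with rank 0, so corank 2. A Groebner basis of the Jacobian ideal J(f) in C{p,q} is {q^3, p^2}; counting standard monomials gives mu = 6. Corank 2; j^3 = p^3 is a perfect cube, so E-series; the 4-jet and mu = 6 give E_6.

E_{6}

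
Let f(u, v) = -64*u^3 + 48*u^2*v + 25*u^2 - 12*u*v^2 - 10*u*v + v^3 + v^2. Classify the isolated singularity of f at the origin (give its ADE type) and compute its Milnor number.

The Hessian of f at 0 is [[50, -10], [-10, 2]] with rank 1, so corank 1. A Groebner basis of the Jacobian ideal J(f) in C{u,v} is {v^2, u - v/5}; counting standard monomials gives mu = 2. Corank 1: A-series; mu = 2 gives A_2.

Type A2, Milnor number mu = 2.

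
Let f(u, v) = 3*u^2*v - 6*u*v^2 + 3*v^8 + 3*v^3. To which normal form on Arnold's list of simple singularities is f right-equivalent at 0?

D_{9}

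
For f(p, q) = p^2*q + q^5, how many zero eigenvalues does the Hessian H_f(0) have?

2

The Hessian at 0 is [[0, 0], [0, 0]] of rank 0; hence corank 2.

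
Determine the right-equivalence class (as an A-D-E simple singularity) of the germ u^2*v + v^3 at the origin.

D_4

The Hessian of f at 0 is [[0, 0], [0, 0]] with rank 0, so corank 2. A Groebner basis of the Jacobian ideal J(f) in C{u,v} is {v^3, u^2 + 3*v^2, u*v}; counting standard monomials gives mu = 4. Corank 2; j^3 = v*(u^2 + v^2) splits into three distinct lines over C (the quadratic factor has nonzero discriminant), so D_4.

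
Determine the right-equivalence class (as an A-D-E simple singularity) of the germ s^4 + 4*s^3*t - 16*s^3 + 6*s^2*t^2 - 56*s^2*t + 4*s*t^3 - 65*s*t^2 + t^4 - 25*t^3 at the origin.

D5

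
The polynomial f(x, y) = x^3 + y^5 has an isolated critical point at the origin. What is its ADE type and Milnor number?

Type E8, Milnor number mu = 8.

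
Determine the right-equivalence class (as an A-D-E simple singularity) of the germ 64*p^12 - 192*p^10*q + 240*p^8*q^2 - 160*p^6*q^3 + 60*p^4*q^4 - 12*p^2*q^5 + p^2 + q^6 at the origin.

A5

The Hessian of f at 0 has rank 1. Corank 1: A-series; mu = 5 gives A_5.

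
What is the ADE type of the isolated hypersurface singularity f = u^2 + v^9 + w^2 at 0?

The Hessian of f at 0 is [[2, 0, 0], [0, 0, 0], [0, 0, 2]] with rank 2, so corank 1. A Groebner basis of the Jacobian ideal J(f) in C{u,v,w} is {v^8, u, w}; counting standard monomials gives mu = 8. Corank 1: A-series; mu = 8 gives A_8.

A_8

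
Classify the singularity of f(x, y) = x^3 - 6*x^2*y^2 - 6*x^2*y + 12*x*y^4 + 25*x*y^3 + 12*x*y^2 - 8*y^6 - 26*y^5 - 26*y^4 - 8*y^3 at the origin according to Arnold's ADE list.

The Hessian of f at 0 has rank 0. Corank 2; j^3 = (x - 2*y)^3 is a perfect cube, so E-series; the 4-jet and mu = 7 give E_7.

E7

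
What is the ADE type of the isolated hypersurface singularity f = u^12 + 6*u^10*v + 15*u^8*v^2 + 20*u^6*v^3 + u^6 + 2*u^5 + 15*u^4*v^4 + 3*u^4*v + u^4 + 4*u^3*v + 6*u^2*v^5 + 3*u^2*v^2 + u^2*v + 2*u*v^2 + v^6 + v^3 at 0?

D_7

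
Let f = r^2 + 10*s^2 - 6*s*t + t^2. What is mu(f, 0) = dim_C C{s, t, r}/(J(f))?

The Hessian of f at 0 is [[20, -6, 0], [-6, 2, 0], [0, 0, 2]] with rank 3, so corank 0. A Groebner basis of the Jacobian ideal J(f) in C{s,t,r} is {s, t, r}; counting standard monomials gives mu = 1. Corank 0: nondegenerate Morse point, so A_1.

1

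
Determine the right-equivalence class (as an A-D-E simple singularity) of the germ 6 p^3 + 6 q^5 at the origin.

E8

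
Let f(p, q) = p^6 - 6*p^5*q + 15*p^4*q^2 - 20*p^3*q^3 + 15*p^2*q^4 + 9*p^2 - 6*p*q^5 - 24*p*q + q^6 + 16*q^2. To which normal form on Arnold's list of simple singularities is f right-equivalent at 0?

A_{5}

The Hessian of f at 0 is [[18, -24], [-24, 32]] with rank 1, so corank 1. A Groebner basis of the Jacobian ideal J(f) in C{p,q} is {q^5, p - 4*q/3}; counting standard monomials gives mu = 5. Corank 1: A-series; mu = 5 gives A_5.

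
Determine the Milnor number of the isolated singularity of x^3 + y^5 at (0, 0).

The Hessian of f at 0 has rank 0. Corank 2; j^3 = x^3 is a perfect cube, so E-series; the 5-jet and mu = 8 give E_8.

8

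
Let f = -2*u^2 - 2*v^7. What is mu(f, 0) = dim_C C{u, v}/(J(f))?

6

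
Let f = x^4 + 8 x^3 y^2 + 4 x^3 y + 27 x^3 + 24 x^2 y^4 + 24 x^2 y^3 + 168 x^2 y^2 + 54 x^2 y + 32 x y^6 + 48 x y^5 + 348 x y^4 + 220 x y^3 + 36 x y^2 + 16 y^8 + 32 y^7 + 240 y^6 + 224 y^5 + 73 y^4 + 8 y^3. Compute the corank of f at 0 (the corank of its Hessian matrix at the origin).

2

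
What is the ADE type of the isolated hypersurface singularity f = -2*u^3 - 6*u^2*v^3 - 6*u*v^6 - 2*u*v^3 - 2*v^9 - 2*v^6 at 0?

E_7

The Hessian of f at 0 has rank 0. Corank 2; j^3 = -2*u^3 is a perfect cube, so E-series; the 4-jet and mu = 7 give E_7.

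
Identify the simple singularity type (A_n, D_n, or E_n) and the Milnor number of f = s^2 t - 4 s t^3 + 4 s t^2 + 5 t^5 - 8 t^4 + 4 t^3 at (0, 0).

Type D6, Milnor number mu = 6.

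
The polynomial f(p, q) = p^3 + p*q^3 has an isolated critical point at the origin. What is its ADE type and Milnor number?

Type E_7, Milnor number mu = 7.

The Hessian of f at 0 has rank 0. Corank 2; j^3 = p^3 is a perfect cube, so E-series; the 4-jet and mu = 7 give E_7.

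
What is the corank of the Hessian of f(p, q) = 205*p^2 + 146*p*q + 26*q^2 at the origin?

Hessian at 0 has rank 2.

0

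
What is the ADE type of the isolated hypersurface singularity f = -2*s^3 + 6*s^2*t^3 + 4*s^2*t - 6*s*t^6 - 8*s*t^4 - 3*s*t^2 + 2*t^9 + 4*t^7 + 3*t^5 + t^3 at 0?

D_4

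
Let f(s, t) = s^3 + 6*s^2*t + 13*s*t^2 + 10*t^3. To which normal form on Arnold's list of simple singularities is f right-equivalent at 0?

D4

The Hessian of f at 0 has rank 0. Corank 2; j^3 = (s + 2*t)*(s^2 + 4*s*t + 5*t^2) splits into three distinct lines over C (the quadratic factor has nonzero discriminant), so D_4.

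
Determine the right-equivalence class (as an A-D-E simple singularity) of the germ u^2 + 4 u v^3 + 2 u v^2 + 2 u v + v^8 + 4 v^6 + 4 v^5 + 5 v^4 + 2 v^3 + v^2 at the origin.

The Hessian of f at 0 has rank 1. Corank 1: A-series; mu = 7 gives A_7.

A_{7}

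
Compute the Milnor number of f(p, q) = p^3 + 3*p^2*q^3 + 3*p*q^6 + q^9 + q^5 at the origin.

The Hessian of f at 0 has rank 0. Corank 2; j^3 = p^3 is a perfect cube, so E-series; the 5-jet and mu = 8 give E_8.

8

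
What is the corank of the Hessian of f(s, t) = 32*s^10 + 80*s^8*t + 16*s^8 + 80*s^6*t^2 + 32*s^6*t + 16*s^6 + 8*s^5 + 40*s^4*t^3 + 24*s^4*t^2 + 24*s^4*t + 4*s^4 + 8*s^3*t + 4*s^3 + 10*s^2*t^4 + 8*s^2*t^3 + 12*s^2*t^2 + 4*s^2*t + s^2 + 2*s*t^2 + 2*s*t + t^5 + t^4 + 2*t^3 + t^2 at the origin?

1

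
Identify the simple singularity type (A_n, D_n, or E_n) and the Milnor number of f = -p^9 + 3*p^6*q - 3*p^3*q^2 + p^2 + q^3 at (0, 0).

Type A_{2}, Milnor number mu = 2.

The Hessian of f at 0 is [[2, 0], [0, 0]] with rank 1, so corank 1. A Groebner basis of the Jacobian ideal J(f) in C{p,q} is {q^2, p}; counting standard monomials gives mu = 2. Corank 1: A-series; mu = 2 gives A_2.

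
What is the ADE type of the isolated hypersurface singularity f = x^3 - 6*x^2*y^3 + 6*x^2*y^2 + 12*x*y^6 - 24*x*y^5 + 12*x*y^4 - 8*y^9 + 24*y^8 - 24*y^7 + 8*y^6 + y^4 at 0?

The Hessian of f at 0 has rank 0. Corank 2; j^3 = x^3 is a perfect cube, so E-series; the 4-jet and mu = 6 give E_6.

E_6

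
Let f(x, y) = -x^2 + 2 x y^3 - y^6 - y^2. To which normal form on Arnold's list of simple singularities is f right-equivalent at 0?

A1

The Hessian of f at 0 is [[-2, 0], [0, -2]] with rank 2, so corank 0. A Groebner basis of the Jacobian ideal J(f) in C{x,y} is {x, y}; counting standard monomials gives mu = 1. Corank 0: nondegenerate Morse point, so A_1.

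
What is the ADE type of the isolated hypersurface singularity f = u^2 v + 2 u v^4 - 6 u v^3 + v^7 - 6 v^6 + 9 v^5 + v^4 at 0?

D_{5}

The Hessian of f at 0 is [[0, 0], [0, 0]] with rank 0, so corank 2. A Groebner basis of the Jacobian ideal J(f) in C{u,v} is {u*v^2, -u*v/3 + v^3, u^2 + 4*u*v/3}; counting standard monomials gives mu = 5. Corank 2; j^3 = u^2*v has shape L^2 M (L != M), so D-series; mu = 5 gives D_5.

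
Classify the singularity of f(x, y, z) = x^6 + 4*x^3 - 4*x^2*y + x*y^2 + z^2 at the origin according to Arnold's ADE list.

D_7

The Hessian of f at 0 has rank 1. Corank 2; j^3 = x*(2*x - y)^2 has shape L^2 M (L != M), so D-series; mu = 7 gives D_7.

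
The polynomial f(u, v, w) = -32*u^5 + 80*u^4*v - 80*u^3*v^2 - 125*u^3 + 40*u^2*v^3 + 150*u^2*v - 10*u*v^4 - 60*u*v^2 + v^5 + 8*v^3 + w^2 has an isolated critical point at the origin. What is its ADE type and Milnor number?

Type E8, Milnor number mu = 8.

The Hessian of f at 0 has rank 1. Corank 2; j^3 = -(5*u - 2*v)^3 is a perfect cube, so E-series; the 5-jet and mu = 8 give E_8.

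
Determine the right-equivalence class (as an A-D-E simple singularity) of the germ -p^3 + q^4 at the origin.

E_6

The Hessian of f at 0 has rank 0. Corank 2; j^3 = -p^3 is a perfect cube, so E-series; the 4-jet and mu = 6 give E_6.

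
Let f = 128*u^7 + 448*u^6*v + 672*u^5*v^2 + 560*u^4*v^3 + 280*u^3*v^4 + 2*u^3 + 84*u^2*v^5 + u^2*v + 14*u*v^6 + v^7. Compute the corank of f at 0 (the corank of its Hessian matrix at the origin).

2

Hessian at 0 has rank 0.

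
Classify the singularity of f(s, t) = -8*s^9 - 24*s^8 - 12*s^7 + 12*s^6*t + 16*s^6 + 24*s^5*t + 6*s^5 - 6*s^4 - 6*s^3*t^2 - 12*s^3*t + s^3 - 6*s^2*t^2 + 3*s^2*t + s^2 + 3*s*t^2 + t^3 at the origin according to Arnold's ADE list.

A_2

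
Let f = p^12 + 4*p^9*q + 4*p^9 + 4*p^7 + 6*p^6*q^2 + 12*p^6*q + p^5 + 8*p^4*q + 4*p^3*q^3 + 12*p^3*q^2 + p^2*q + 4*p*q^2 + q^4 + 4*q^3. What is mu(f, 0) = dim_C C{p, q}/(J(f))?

The Hessian of f at 0 has rank 0. Corank 2; j^3 = q*(p + 2*q)^2 has shape L^2 M (L != M), so D-series; mu = 5 gives D_5.

5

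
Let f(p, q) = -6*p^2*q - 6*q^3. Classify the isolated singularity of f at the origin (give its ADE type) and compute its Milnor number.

The Hessian of f at 0 is [[0, 0], [0, 0]] with rank 0, so corank 2. A Groebner basis of the Jacobian ideal J(f) in C{p,q} is {q^3, p^2 + 3*q^2, p*q}; counting standard monomials gives mu = 4. Corank 2; j^3 = -6*q*(p^2 + q^2) splits into three distinct lines over C (the quadratic factor has nonzero discriminant), so D_4.

Type D_{4}, Milnor number mu = 4.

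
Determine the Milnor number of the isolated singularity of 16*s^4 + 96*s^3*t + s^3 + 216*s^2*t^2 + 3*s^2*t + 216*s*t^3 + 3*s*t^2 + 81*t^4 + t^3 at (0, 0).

6

The Hessian of f at 0 is [[0, 0], [0, 0]] with rank 0, so corank 2. A Groebner basis of the Jacobian ideal J(f) in C{s,t} is {t^4, s*t^2 + 7*t^3/6, s^2 + 2*s*t + t^2}; counting standard monomials gives mu = 6. Corank 2; j^3 = (s + t)^3 is a perfect cube, so E-series; the 4-jet and mu = 6 give E_6.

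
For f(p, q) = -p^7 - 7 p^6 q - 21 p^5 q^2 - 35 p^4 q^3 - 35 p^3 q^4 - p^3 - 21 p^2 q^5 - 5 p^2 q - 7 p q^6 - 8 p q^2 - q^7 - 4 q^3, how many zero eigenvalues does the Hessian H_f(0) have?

Hessian at 0 has rank 0.

2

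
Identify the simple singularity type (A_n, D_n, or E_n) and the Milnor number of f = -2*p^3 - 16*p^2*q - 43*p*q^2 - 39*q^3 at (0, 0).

The Hessian of f at 0 is [[0, 0], [0, 0]] with rank 0, so corank 2. A Groebner basis of the Jacobian ideal J(f) in C{p,q} is {q^3, p^2 - 23*q^2/2, p*q + 7*q^2/2}; counting standard monomials gives mu = 4. Corank 2; j^3 = -(p + 3*q)*(2*p^2 + 10*p*q + 13*q^2) splits into three distinct lines over C (the quadratic factor has nonzero discriminant), so D_4.

Type D_4, Milnor number mu = 4.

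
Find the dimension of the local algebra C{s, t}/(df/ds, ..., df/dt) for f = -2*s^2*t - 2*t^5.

6

The Hessian of f at 0 is [[0, 0], [0, 0]] with rank 0, so corank 2. A Groebner basis of the Jacobian ideal J(f) in C{s,t} is {s^2/5 + t^4, s^3, s*t}; counting standard monomials gives mu = 6. Corank 2; j^3 = -2*s^2*t has shape L^2 M (L != M), so D-series; mu = 6 gives D_6.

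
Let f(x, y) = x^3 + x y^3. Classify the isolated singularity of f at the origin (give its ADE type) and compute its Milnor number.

The Hessian of f at 0 has rank 0. Corank 2; j^3 = x^3 is a perfect cube, so E-series; the 4-jet and mu = 7 give E_7.

Type E_{7}, Milnor number mu = 7.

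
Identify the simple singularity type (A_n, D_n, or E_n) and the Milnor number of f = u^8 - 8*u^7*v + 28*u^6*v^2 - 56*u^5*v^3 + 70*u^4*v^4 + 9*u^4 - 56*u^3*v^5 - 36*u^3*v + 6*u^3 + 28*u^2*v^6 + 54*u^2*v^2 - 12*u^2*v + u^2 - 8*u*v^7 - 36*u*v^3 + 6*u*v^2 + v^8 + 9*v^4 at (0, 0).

Type A7, Milnor number mu = 7.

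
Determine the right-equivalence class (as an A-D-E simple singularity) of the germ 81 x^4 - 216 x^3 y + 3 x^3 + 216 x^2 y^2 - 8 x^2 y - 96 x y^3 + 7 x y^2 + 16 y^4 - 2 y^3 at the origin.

D5

The Hessian of f at 0 has rank 0. Corank 2; j^3 = (x - y)^2*(3*x - 2*y) has shape L^2 M (L != M), so D-series; mu = 5 gives D_5.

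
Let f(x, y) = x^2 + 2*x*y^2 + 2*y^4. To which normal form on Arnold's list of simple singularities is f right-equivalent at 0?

A_3

The Hessian of f at 0 is [[2, 0], [0, 0]] with rank 1, so corank 1. A Groebner basis of the Jacobian ideal J(f) in C{x,y} is {x^2, x*y, x + y^2}; counting standard monomials gives mu = 3. Corank 1: A-series; mu = 3 gives A_3.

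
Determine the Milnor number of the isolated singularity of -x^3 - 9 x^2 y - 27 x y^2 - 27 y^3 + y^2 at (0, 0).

2

The Hessian of f at 0 has rank 1. Corank 1: A-series; mu = 2 gives A_2.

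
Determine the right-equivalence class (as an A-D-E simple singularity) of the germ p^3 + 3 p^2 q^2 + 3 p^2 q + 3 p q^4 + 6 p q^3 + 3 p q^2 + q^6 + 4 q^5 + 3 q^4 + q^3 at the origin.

E_{8}

The Hessian of f at 0 is [[0, 0], [0, 0]] with rank 0, so corank 2. A Groebner basis of the Jacobian ideal J(f) in C{p,q} is {q^4, p^3 + 3*p^2*q - 3*p^2/2 - 3*p*q - 2*q^3 - 3*q^2/2, p^2/2 + p*q^2 + p*q + q^3 + q^2/2}; counting standard monomials gives mu = 8. Corank 2; j^3 = (p + q)^3 is a perfect cube, so E-series; the 5-jet and mu = 8 give E_8.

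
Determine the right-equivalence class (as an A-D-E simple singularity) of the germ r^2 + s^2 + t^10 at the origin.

A9

The Hessian of f at 0 is [[2, 0, 0], [0, 0, 0], [0, 0, 2]] with rank 2, so corank 1. A Groebner basis of the Jacobian ideal J(f) in C{s,t,r} is {t^9, s, r}; counting standard monomials gives mu = 9. Corank 1: A-series; mu = 9 gives A_9.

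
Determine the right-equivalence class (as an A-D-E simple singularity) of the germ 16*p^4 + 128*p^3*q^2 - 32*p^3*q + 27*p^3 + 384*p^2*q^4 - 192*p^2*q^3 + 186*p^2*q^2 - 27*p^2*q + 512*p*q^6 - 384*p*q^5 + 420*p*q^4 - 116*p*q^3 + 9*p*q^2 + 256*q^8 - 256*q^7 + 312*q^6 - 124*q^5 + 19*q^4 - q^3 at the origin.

E_{6}

The Hessian of f at 0 has rank 0. Corank 2; j^3 = (3*p - q)^3 is a perfect cube, so E-series; the 4-jet and mu = 6 give E_6.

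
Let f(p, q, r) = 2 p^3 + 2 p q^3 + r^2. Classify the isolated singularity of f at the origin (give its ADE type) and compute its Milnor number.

The Hessian of f at 0 has rank 1. Corank 2; j^3 = 2*p^3 is a perfect cube, so E-series; the 4-jet and mu = 7 give E_7.

Type E_7, Milnor number mu = 7.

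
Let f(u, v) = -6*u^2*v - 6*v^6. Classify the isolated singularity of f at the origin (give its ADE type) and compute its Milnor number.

Type D7, Milnor number mu = 7.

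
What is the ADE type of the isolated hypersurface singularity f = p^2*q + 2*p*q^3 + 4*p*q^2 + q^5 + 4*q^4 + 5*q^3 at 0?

The Hessian of f at 0 has rank 0. Corank 2; j^3 = q*(p^2 + 4*p*q + 5*q^2) splits into three distinct lines over C (the quadratic factor has nonzero discriminant), so D_4.

D_{4}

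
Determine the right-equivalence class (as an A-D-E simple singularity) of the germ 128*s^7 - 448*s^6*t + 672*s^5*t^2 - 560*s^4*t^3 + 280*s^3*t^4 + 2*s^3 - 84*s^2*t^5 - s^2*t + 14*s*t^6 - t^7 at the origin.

D_8

The Hessian of f at 0 has rank 0. Corank 2; j^3 = s^2*(2*s - t) has shape L^2 M (L != M), so D-series; mu = 8 gives D_8.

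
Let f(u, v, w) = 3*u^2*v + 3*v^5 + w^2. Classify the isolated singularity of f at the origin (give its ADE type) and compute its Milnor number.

Type D6, Milnor number mu = 6.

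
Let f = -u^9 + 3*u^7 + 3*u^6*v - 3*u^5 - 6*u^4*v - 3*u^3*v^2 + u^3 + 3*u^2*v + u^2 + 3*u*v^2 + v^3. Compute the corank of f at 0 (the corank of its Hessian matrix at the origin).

Hessian at 0 has rank 1.

1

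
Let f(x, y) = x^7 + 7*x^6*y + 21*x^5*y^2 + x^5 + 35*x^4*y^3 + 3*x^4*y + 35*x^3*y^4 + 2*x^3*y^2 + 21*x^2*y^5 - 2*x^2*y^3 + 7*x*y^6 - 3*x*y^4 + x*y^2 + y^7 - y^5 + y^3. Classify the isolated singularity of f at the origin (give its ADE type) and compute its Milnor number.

The Hessian of f at 0 has rank 0. Corank 2; j^3 = y^2*(x + y) has shape L^2 M (L != M), so D-series; mu = 6 gives D_6.

Type D_{6}, Milnor number mu = 6.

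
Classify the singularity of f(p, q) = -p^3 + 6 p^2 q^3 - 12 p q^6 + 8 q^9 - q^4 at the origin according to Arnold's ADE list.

E_{6}

The Hessian of f at 0 is [[0, 0], [0, 0]] with rank 0, so corank 2. A Groebner basis of the Jacobian ideal J(f) in C{p,q} is {q^3, p^2}; counting standard monomials gives mu = 6. Corank 2; j^3 = -p^3 is a perfect cube, so E-series; the 4-jet and mu = 6 give E_6.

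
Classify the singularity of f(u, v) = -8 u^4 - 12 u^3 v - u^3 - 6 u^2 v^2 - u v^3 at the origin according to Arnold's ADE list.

The Hessian of f at 0 has rank 0. Corank 2; j^3 = -u^3 is a perfect cube, so E-series; the 4-jet and mu = 7 give E_7.

E7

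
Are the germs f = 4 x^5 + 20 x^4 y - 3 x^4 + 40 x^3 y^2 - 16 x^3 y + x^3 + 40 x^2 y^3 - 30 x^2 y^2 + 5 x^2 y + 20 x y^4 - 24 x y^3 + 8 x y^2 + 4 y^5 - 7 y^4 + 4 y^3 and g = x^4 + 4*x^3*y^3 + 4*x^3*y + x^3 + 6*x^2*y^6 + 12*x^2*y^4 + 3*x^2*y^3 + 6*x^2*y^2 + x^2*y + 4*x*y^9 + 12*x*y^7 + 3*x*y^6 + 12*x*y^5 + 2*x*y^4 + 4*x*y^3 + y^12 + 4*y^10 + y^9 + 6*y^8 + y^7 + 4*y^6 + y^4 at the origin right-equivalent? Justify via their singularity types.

The Hessian of f at 0 has rank 0. Corank 2; j^3 = (x + y)*(x + 2*y)^2 has shape L^2 M (L != M), so D-series; mu = 5 gives D_5. The Hessian of g at 0 has rank 0. Corank 2; j^3 = x^2*(x + y) has shape L^2 M (L != M), so D-series; mu = 5 gives D_5. Both have type D_5, hence right-equivalent.

Yes.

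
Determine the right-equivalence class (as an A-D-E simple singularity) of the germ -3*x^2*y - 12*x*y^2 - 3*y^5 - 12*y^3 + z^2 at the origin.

D_6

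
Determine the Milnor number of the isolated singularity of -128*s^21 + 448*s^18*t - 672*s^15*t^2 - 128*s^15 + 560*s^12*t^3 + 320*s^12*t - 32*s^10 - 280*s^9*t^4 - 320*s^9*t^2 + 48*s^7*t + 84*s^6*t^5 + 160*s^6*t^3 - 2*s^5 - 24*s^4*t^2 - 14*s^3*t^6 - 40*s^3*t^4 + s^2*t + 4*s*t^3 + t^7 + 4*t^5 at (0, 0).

The Hessian of f at 0 has rank 0. Corank 2; j^3 = s^2*t has shape L^2 M (L != M), so D-series; mu = 8 gives D_8.

8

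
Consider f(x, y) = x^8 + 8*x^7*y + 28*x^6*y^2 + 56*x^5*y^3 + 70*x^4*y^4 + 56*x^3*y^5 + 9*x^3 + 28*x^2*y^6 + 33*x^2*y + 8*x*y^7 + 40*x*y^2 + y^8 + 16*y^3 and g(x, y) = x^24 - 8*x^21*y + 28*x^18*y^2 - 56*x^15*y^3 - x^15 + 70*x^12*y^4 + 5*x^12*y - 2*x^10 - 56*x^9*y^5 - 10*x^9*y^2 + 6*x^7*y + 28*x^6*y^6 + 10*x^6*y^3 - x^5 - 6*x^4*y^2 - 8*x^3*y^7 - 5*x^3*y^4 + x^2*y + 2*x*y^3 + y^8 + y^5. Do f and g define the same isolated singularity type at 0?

The Hessian of f at 0 is [[0, 0], [0, 0]] with rank 0, so corank 2. A Groebner basis of the Jacobian ideal J(f) in C{x,y} is {-6561*x*y/8 + y^7 - 2187*y^2/2, x*y^2 + 4*y^3/3, x^2 + 7*x*y/3 + 4*y^2/3}; counting standard monomials gives mu = 9. Corank 2; j^3 = (x + y)*(3*x + 4*y)^2 has shape L^2 M (L != M), so D-series; mu = 9 gives D_9. The Hessian of g at 0 is [[0, 0], [0, 0]] with rank 0, so corank 2. A Groebner basis of the Jacobian ideal J(g) in C{x,y} is {x^4, x^3*y - x^2/8 - x*y^2/8, x^3 + x^2*y^2, x*y + y^3}; counting standard monomials gives mu = 9. Corank 2; j^3 = x^2*y has shape L^2 M (L != M), so D-series; mu = 9 gives D_9. Both have type D_9, hence right-equivalent.

Yes.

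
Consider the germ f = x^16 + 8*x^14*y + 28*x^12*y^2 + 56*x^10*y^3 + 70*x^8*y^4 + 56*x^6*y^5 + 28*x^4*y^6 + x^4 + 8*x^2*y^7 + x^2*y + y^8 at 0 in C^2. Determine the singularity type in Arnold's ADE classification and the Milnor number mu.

The Hessian of f at 0 is [[0, 0], [0, 0]] with rank 0, so corank 2. A Groebner basis of the Jacobian ideal J(f) in C{x,y} is {x^2/8 + y^7, x^3, x*y}; counting standard monomials gives mu = 9. Corank 2; j^3 = x^2*y has shape L^2 M (L != M), so D-series; mu = 9 gives D_9.

Type D_{9}, Milnor number mu = 9.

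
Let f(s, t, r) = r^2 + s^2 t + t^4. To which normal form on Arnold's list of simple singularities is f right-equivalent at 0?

D5

The Hessian of f at 0 is [[0, 0, 0], [0, 0, 0], [0, 0, 2]] with rank 1, so corank 2. A Groebner basis of the Jacobian ideal J(f) in C{s,t,r} is {s^3, s^2/4 + t^3, s*t, r}; counting standard monomials gives mu = 5. Corank 2; j^3 = s^2*t has shape L^2 M (L != M), so D-series; mu = 5 gives D_5.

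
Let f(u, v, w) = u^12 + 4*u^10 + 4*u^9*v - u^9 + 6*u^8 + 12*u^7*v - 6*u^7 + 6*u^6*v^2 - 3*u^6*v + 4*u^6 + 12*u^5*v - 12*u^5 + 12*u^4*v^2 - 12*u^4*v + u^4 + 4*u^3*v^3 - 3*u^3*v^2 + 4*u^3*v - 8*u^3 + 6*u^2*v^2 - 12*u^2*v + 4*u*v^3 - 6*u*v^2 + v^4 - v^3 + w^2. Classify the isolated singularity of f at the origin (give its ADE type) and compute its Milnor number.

Type E6, Milnor number mu = 6.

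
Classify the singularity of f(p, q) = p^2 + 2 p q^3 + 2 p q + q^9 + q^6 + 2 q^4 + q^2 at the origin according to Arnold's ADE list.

The Hessian of f at 0 is [[2, 2], [2, 2]] with rank 1, so corank 1. A Groebner basis of the Jacobian ideal J(f) in C{p,q} is {p^2*q^2 - 2*p^2 - 3*p*q - q^2, p^3 + 3*p^2*q + 3*p*q^2 - p - q, p + q^3 + q}; counting standard monomials gives mu = 8. Corank 1: A-series; mu = 8 gives A_8.

A_8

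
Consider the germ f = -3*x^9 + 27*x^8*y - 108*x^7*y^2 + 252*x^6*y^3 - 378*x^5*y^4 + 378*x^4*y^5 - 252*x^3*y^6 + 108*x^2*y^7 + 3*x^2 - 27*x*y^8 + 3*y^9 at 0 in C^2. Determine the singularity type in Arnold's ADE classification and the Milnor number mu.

Type A_{8}, Milnor number mu = 8.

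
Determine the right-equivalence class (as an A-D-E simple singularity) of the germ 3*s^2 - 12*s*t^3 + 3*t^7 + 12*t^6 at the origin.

The Hessian of f at 0 has rank 1. Corank 1: A-series; mu = 6 gives A_6.

A_6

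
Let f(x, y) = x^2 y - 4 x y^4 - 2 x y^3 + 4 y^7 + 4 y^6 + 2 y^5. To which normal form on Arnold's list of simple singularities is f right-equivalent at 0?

D6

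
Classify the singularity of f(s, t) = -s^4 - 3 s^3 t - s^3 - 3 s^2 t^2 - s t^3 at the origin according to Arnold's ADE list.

E7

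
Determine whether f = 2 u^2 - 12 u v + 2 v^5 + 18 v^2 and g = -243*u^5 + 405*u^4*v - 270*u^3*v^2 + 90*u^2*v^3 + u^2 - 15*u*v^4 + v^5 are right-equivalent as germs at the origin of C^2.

Yes.

The Hessian of f at 0 has rank 1. Corank 1: A-series; mu = 4 gives A_4. The Hessian of g at 0 has rank 1. Corank 1: A-series; mu = 4 gives A_4. Both have type A_4, hence right-equivalent.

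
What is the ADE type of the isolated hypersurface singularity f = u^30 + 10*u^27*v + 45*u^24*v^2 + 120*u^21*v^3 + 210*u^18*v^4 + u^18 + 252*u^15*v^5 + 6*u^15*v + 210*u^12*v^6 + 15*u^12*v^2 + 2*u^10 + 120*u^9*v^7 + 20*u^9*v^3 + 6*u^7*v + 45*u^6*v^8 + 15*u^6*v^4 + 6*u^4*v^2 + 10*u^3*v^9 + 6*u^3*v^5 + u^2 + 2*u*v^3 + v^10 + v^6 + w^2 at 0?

A_9

The Hessian of f at 0 is [[2, 0, 0], [0, 0, 0], [0, 0, 2]] with rank 2, so corank 1. A Groebner basis of the Jacobian ideal J(f) in C{u,v,w} is {u^3, u + v^3, w}; counting standard monomials gives mu = 9. Corank 1: A-series; mu = 9 gives A_9.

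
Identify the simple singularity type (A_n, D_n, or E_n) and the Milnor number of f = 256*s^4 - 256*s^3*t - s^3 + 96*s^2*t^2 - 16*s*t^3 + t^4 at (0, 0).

Type E_{6}, Milnor number mu = 6.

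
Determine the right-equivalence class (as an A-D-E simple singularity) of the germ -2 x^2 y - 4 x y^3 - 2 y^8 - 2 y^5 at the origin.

D9

The Hessian of f at 0 has rank 0. Corank 2; j^3 = -2*x^2*y has shape L^2 M (L != M), so D-series; mu = 9 gives D_9.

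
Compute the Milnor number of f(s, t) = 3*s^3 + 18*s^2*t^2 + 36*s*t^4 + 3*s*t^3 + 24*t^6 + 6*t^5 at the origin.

The Hessian of f at 0 has rank 0. Corank 2; j^3 = 3*s^3 is a perfect cube, so E-series; the 4-jet and mu = 7 give E_7.

7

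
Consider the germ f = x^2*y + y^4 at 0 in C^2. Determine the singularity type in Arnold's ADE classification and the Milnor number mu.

Type D_5, Milnor number mu = 5.

The Hessian of f at 0 has rank 0. Corank 2; j^3 = x^2*y has shape L^2 M (L != M), so D-series; mu = 5 gives D_5.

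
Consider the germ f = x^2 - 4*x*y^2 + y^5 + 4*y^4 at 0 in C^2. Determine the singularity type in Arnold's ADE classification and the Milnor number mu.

Type A_4, Milnor number mu = 4.

The Hessian of f at 0 has rank 1. Corank 1: A-series; mu = 4 gives A_4.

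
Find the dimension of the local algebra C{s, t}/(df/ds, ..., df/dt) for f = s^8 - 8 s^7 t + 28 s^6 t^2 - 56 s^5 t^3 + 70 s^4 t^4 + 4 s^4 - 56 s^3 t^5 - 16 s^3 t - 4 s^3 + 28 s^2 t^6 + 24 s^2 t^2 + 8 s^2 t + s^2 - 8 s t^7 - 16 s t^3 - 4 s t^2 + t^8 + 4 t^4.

7

The Hessian of f at 0 has rank 1. Corank 1: A-series; mu = 7 gives A_7.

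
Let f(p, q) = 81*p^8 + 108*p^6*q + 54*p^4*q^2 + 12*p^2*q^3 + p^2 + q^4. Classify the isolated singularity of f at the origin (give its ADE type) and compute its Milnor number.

The Hessian of f at 0 has rank 1. Corank 1: A-series; mu = 3 gives A_3.

Type A_3, Milnor number mu = 3.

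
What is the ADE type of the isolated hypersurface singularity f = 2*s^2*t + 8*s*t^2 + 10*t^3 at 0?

D4

The Hessian of f at 0 has rank 0. Corank 2; j^3 = 2*t*(s^2 + 4*s*t + 5*t^2) splits into three distinct lines over C (the quadratic factor has nonzero discriminant), so D_4.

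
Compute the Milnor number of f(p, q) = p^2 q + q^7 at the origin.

The Hessian of f at 0 is [[0, 0], [0, 0]] with rank 0, so corank 2. A Groebner basis of the Jacobian ideal J(f) in C{p,q} is {p^2/7 + q^6, p^3, p*q}; counting standard monomials gives mu = 8. Corank 2; j^3 = p^2*q has shape L^2 M (L != M), so D-series; mu = 8 gives D_8.

8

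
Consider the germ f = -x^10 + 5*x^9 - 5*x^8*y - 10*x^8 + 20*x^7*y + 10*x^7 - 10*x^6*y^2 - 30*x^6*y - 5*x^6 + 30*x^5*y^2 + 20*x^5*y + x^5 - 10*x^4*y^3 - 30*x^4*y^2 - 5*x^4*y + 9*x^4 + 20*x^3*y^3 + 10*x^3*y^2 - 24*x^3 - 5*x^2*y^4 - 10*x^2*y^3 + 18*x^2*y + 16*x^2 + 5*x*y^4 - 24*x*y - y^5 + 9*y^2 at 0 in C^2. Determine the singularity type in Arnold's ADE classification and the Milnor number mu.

Type A_4, Milnor number mu = 4.

The Hessian of f at 0 is [[32, -24], [-24, 18]] with rank 1, so corank 1. A Groebner basis of the Jacobian ideal J(f) in C{x,y} is {-512*x/243 + y^3 + 8*y^2/9 + 128*y/81, x^2 - 4*x/3 + y, x*y - 8*x/9 - 3*y^2/8 + 2*y/3}; counting standard monomials gives mu = 4. Corank 1: A-series; mu = 4 gives A_4.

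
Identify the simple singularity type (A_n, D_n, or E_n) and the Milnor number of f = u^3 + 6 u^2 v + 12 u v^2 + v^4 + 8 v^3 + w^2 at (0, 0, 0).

Type E_{6}, Milnor number mu = 6.

The Hessian of f at 0 has rank 1. Corank 2; j^3 = (u + 2*v)^3 is a perfect cube, so E-series; the 4-jet and mu = 6 give E_6.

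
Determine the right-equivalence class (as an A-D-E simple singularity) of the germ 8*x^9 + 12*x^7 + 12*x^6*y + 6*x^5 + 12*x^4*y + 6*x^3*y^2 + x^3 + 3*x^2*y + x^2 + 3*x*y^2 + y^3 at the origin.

The Hessian of f at 0 has rank 1. Corank 1: A-series; mu = 2 gives A_2.

A_2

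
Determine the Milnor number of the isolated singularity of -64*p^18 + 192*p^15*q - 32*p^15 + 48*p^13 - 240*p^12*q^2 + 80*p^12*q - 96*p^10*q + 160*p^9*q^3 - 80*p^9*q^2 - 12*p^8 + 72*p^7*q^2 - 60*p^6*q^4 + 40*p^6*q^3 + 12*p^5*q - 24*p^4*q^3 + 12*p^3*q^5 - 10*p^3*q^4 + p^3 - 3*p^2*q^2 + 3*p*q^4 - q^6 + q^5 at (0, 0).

8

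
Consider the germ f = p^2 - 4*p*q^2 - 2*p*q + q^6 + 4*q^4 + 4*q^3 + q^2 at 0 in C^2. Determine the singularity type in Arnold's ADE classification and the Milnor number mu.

Type A5, Milnor number mu = 5.

The Hessian of f at 0 has rank 1. Corank 1: A-series; mu = 5 gives A_5.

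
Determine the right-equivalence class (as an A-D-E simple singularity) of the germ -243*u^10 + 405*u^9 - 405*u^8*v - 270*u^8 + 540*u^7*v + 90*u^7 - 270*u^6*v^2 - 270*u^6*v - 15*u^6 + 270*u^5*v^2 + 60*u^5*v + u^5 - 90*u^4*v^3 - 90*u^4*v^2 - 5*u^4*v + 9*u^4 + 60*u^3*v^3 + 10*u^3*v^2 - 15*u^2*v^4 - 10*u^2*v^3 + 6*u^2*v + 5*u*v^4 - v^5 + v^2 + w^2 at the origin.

The Hessian of f at 0 is [[0, 0, 0], [0, 2, 0], [0, 0, 2]] with rank 2, so corank 1. A Groebner basis of the Jacobian ideal J(f) in C{u,v,w} is {u^2 + v/3, v^2, w}; counting standard monomials gives mu = 4. Corank 1: A-series; mu = 4 gives A_4.

A4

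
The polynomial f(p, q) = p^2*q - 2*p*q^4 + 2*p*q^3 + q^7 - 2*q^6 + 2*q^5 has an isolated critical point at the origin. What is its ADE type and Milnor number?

Type D_{6}, Milnor number mu = 6.

The Hessian of f at 0 has rank 0. Corank 2; j^3 = p^2*q has shape L^2 M (L != M), so D-series; mu = 6 gives D_6.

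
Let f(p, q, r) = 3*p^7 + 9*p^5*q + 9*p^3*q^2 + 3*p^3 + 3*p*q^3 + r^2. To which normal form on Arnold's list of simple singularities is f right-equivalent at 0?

E7

The Hessian of f at 0 has rank 1. Corank 2; j^3 = 3*p^3 is a perfect cube, so E-series; the 4-jet and mu = 7 give E_7.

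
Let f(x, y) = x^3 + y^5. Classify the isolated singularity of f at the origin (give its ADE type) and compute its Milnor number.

The Hessian of f at 0 is [[0, 0], [0, 0]] with rank 0, so corank 2. A Groebner basis of the Jacobian ideal J(f) in C{x,y} is {y^4, x^2}; counting standard monomials gives mu = 8. Corank 2; j^3 = x^3 is a perfect cube, so E-series; the 5-jet and mu = 8 give E_8.

Type E_8, Milnor number mu = 8.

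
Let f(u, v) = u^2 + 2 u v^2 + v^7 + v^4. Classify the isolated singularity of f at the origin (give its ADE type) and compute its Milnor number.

The Hessian of f at 0 is [[2, 0], [0, 0]] with rank 1, so corank 1. A Groebner basis of the Jacobian ideal J(f) in C{u,v} is {u^3, u + v^2}; counting standard monomials gives mu = 6. Corank 1: A-series; mu = 6 gives A_6.

Type A_6, Milnor number mu = 6.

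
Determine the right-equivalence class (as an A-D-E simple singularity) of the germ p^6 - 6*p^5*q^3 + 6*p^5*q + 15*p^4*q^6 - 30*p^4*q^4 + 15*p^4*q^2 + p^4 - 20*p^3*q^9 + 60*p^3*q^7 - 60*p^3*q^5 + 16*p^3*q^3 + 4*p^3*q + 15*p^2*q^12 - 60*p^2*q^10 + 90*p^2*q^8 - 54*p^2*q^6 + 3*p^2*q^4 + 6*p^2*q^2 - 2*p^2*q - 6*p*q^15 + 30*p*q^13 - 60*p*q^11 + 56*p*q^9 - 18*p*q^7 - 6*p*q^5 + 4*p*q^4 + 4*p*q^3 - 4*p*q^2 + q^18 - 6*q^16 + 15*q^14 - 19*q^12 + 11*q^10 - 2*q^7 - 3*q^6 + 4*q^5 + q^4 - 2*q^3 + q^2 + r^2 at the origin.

A_5

The Hessian of f at 0 has rank 2. Corank 1: A-series; mu = 5 gives A_5.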